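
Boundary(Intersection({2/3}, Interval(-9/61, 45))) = {2/3}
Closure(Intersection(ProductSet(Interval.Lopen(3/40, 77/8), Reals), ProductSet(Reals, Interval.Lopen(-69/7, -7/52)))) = Union(ProductSet({3/40, 77/8}, Interval(-69/7, -7/52)), ProductSet(Interval(3/40, 77/8), {-69/7, -7/52}), ProductSet(Interval.Lopen(3/40, 77/8), Interval.Lopen(-69/7, -7/52)))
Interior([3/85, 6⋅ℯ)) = (3/85, 6⋅ℯ)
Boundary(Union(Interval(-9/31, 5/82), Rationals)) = Union(Interval(-oo, -9/31), Interval(5/82, oo))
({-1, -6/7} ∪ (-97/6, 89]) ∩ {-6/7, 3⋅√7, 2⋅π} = {-6/7, 3⋅√7, 2⋅π}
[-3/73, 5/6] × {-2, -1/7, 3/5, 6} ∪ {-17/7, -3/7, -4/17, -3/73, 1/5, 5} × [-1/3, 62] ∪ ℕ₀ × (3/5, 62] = (ℕ₀ × (3/5, 62]) ∪ ([-3/73, 5/6] × {-2, -1/7, 3/5, 6}) ∪ ({-17/7, -3/7, -4/17, -3/73, 1/5, 5} × [-1/3, 62])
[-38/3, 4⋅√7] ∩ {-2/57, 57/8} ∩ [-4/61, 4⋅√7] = {-2/57, 57/8}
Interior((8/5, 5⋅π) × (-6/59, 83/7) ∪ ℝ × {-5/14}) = (8/5, 5⋅π) × (-6/59, 83/7)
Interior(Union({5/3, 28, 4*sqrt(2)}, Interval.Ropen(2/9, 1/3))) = Interval.open(2/9, 1/3)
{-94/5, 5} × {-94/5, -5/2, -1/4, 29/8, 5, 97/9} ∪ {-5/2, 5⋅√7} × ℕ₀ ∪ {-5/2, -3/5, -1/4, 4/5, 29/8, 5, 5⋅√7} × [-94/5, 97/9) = ({-5/2, 5⋅√7} × ℕ₀) ∪ ({-94/5, 5} × {-94/5, -5/2, -1/4, 29/8, 5, 97/9}) ∪ ({-5/2, -3/5, -1/4, 4/5, 29/8, 5, 5⋅√7} × [-94/5, 97/9))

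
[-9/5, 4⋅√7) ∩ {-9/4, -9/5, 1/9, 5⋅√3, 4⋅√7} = {-9/5, 1/9, 5⋅√3}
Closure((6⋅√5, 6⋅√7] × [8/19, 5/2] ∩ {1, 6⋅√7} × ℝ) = {6⋅√7} × [8/19, 5/2]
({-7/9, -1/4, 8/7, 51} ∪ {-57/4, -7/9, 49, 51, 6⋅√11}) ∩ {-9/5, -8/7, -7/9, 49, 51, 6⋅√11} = {-7/9, 49, 51, 6⋅√11}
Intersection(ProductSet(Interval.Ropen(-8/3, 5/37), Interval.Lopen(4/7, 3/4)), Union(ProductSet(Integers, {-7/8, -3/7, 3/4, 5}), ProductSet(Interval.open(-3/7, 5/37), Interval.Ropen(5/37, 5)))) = Union(ProductSet(Interval.open(-3/7, 5/37), Interval.Lopen(4/7, 3/4)), ProductSet(Range(-2, 1, 1), {3/4}))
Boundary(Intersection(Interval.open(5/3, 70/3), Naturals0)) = Range(2, 24, 1)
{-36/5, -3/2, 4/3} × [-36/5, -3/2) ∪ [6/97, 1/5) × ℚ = ([6/97, 1/5) × ℚ) ∪ ({-36/5, -3/2, 4/3} × [-36/5, -3/2))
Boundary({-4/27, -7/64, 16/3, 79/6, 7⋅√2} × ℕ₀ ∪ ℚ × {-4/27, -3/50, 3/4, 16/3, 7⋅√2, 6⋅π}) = ({-4/27, -7/64, 16/3, 79/6, 7⋅√2} × ℕ₀) ∪ (ℝ × {-4/27, -3/50, 3/4, 16/3, 7⋅√2, 6⋅π})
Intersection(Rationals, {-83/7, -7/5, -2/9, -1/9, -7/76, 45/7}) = {-83/7, -7/5, -2/9, -1/9, -7/76, 45/7}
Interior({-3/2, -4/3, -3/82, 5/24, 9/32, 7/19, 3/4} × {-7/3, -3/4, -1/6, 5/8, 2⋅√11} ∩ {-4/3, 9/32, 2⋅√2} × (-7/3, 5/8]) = ∅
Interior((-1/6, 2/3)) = (-1/6, 2/3)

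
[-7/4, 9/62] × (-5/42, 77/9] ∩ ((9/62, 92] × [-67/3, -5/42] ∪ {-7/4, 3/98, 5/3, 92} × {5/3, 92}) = {-7/4, 3/98} × {5/3}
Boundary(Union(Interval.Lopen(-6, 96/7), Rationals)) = Union(Interval(-oo, -6), Interval(96/7, oo))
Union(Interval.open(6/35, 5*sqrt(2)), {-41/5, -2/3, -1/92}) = Union({-41/5, -2/3, -1/92}, Interval.open(6/35, 5*sqrt(2)))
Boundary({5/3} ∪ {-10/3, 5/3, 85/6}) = {-10/3, 5/3, 85/6}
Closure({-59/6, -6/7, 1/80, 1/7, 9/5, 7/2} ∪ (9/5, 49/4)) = {-59/6, -6/7, 1/80, 1/7} ∪ [9/5, 49/4]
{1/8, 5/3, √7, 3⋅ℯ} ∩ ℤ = ∅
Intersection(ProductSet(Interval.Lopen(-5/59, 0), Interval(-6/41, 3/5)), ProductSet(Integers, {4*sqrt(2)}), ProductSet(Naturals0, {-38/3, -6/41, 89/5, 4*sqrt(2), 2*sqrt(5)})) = EmptySet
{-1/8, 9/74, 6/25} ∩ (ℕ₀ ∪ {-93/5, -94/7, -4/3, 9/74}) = {9/74}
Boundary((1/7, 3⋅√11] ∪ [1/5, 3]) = {1/7, 3⋅√11}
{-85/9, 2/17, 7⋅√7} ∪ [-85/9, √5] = [-85/9, √5] ∪ {7⋅√7}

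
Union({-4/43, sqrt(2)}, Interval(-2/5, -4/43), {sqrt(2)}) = Union({sqrt(2)}, Interval(-2/5, -4/43))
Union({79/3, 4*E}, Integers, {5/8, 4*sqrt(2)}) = Union({5/8, 79/3, 4*sqrt(2), 4*E}, Integers)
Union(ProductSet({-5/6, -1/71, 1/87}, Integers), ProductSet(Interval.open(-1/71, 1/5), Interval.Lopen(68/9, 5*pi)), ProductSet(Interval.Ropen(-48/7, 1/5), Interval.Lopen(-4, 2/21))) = Union(ProductSet({-5/6, -1/71, 1/87}, Integers), ProductSet(Interval.Ropen(-48/7, 1/5), Interval.Lopen(-4, 2/21)), ProductSet(Interval.open(-1/71, 1/5), Interval.Lopen(68/9, 5*pi)))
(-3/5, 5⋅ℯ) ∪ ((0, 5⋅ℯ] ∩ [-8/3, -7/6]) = (-3/5, 5⋅ℯ)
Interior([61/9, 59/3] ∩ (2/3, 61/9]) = ∅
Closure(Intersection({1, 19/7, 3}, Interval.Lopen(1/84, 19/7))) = {1, 19/7}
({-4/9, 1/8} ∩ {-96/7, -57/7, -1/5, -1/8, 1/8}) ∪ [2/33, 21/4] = [2/33, 21/4]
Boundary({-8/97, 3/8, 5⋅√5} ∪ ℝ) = ∅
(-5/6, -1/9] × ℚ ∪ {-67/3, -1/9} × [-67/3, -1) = ((-5/6, -1/9] × ℚ) ∪ ({-67/3, -1/9} × [-67/3, -1))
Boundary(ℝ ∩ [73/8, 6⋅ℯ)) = {73/8, 6⋅ℯ}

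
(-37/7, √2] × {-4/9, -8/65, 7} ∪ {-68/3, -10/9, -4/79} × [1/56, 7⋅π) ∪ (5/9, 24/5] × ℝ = ((5/9, 24/5] × ℝ) ∪ ({-68/3, -10/9, -4/79} × [1/56, 7⋅π)) ∪ ((-37/7, √2] × {-4/9, -8/65, 7})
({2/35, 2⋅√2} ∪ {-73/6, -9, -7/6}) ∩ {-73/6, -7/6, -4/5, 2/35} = {-73/6, -7/6, 2/35}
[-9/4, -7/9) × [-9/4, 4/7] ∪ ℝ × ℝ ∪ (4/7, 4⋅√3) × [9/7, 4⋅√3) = ℝ × ℝ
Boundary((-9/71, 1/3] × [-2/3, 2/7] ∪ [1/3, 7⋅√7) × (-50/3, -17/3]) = ({-9/71, 1/3} × [-2/3, 2/7]) ∪ ([-9/71, 1/3] × {-2/3, 2/7}) ∪ ({1/3, 7⋅√7} × [-50/3, -17/3]) ∪ ([1/3, 7⋅√7] × {-50/3, -17/3})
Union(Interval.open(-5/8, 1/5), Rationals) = Union(Interval(-5/8, 1/5), Rationals)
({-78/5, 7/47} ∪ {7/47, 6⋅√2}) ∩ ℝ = {-78/5, 7/47, 6⋅√2}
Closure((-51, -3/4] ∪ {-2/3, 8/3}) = [-51, -3/4] ∪ {-2/3, 8/3}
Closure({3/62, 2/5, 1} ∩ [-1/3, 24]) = {3/62, 2/5, 1}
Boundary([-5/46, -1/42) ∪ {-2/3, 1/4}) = {-2/3, -5/46, -1/42, 1/4}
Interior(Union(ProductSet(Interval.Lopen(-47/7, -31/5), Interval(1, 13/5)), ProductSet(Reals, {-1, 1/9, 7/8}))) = ProductSet(Interval.open(-47/7, -31/5), Interval.open(1, 13/5))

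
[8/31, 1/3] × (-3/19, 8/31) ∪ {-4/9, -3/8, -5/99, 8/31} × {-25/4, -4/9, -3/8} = ({-4/9, -3/8, -5/99, 8/31} × {-25/4, -4/9, -3/8}) ∪ ([8/31, 1/3] × (-3/19, 8/31))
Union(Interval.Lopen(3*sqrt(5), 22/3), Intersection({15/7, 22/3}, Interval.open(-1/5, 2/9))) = Interval.Lopen(3*sqrt(5), 22/3)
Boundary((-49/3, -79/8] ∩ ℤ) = {-16, -15, …, -10}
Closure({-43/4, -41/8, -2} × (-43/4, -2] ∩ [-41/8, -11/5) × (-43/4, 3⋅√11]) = {-41/8} × [-43/4, -2]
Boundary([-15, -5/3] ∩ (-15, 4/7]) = {-15, -5/3}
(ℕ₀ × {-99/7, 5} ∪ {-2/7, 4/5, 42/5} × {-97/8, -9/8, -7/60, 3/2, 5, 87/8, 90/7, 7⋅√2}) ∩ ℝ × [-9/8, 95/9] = (ℕ₀ × {5}) ∪ ({-2/7, 4/5, 42/5} × {-9/8, -7/60, 3/2, 5, 7⋅√2})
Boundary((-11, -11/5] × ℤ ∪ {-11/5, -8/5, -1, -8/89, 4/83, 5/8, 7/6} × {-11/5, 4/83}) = ([-11, -11/5] × ℤ) ∪ ({-11/5, -8/5, -1, -8/89, 4/83, 5/8, 7/6} × {-11/5, 4/83})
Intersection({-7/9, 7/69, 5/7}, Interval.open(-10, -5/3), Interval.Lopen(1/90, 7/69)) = EmptySet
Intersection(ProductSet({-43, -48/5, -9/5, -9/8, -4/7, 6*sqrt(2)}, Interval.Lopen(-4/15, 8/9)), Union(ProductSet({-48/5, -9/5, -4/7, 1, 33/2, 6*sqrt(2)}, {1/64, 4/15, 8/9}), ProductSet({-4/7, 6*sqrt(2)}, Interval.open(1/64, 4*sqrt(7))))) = Union(ProductSet({-4/7, 6*sqrt(2)}, Interval.Lopen(1/64, 8/9)), ProductSet({-48/5, -9/5, -4/7, 6*sqrt(2)}, {1/64, 4/15, 8/9}))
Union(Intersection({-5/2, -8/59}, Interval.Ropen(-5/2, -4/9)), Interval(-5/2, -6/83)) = Interval(-5/2, -6/83)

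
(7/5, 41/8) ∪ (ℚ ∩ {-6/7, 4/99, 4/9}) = {-6/7, 4/99, 4/9} ∪ (7/5, 41/8)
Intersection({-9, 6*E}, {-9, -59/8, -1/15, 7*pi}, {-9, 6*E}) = {-9}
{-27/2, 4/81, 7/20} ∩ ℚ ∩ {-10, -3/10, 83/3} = ∅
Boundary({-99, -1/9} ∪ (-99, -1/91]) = {-99, -1/91}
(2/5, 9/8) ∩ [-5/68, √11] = (2/5, 9/8)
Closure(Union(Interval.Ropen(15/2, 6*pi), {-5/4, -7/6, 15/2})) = Union({-5/4, -7/6}, Interval(15/2, 6*pi))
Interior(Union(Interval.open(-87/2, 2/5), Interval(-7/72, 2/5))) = Interval.open(-87/2, 2/5)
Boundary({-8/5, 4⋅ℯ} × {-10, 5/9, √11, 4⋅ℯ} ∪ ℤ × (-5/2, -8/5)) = (ℤ × [-5/2, -8/5]) ∪ ({-8/5, 4⋅ℯ} × {-10, 5/9, √11, 4⋅ℯ})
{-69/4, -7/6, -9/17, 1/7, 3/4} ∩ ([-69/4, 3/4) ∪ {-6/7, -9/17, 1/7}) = {-69/4, -7/6, -9/17, 1/7}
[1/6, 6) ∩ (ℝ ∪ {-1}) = [1/6, 6)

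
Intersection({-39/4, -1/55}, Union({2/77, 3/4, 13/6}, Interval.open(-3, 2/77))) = {-1/55}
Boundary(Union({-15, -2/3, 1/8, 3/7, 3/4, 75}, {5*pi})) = {-15, -2/3, 1/8, 3/7, 3/4, 75, 5*pi}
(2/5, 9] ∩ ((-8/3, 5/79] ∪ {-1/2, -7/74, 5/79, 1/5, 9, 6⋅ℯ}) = {9}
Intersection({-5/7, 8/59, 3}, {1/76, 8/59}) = {8/59}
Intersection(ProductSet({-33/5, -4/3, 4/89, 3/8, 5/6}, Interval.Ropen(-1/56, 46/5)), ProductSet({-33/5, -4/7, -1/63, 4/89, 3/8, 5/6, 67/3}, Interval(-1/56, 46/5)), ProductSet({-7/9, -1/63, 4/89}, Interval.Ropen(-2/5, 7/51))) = ProductSet({4/89}, Interval.Ropen(-1/56, 7/51))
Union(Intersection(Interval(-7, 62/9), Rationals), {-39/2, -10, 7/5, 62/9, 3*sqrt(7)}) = Union({-39/2, -10, 3*sqrt(7)}, Intersection(Interval(-7, 62/9), Rationals))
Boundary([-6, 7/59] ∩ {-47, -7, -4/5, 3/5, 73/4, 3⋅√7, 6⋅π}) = {-4/5}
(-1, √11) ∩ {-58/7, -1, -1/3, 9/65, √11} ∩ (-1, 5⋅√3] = {-1/3, 9/65}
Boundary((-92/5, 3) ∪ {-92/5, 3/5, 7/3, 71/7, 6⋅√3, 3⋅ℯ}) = {-92/5, 3, 71/7, 6⋅√3, 3⋅ℯ}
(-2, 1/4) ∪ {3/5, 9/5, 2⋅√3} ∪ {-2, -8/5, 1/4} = [-2, 1/4] ∪ {3/5, 9/5, 2⋅√3}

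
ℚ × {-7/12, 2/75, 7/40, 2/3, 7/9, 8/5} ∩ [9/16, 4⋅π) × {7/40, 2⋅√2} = (ℚ ∩ [9/16, 4⋅π)) × {7/40}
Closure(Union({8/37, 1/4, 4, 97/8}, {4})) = {8/37, 1/4, 4, 97/8}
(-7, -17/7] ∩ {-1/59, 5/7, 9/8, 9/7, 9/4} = ∅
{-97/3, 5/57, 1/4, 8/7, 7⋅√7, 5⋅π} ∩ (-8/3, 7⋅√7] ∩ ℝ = {5/57, 1/4, 8/7, 7⋅√7, 5⋅π}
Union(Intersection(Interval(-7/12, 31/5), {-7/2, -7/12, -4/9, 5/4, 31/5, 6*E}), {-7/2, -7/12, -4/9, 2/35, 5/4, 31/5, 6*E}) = {-7/2, -7/12, -4/9, 2/35, 5/4, 31/5, 6*E}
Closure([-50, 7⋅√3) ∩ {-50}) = {-50}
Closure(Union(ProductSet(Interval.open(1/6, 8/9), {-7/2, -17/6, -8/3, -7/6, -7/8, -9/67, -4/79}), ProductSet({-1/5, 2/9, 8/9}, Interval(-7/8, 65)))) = Union(ProductSet({-1/5, 2/9, 8/9}, Interval(-7/8, 65)), ProductSet(Interval(1/6, 8/9), {-7/2, -17/6, -8/3, -7/6, -7/8, -9/67, -4/79}))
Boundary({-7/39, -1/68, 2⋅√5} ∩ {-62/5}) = ∅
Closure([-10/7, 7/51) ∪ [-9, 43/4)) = [-9, 43/4]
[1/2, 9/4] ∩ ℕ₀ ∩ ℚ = {1, 2}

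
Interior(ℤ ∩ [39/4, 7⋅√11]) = ∅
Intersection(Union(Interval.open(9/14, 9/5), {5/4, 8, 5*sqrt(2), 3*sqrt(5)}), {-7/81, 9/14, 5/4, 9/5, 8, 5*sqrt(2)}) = {5/4, 8, 5*sqrt(2)}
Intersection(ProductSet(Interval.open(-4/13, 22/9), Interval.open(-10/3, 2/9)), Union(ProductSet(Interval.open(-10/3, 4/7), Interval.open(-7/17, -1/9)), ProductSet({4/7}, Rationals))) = Union(ProductSet({4/7}, Intersection(Interval.open(-10/3, 2/9), Rationals)), ProductSet(Interval.open(-4/13, 4/7), Interval.open(-7/17, -1/9)))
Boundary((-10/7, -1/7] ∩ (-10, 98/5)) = {-10/7, -1/7}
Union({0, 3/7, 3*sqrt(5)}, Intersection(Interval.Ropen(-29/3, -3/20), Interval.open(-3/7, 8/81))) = Union({0, 3/7, 3*sqrt(5)}, Interval.open(-3/7, -3/20))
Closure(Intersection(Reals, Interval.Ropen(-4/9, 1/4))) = Interval(-4/9, 1/4)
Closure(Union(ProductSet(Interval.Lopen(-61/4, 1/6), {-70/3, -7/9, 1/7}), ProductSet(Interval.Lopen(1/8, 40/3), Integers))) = Union(ProductSet(Interval(-61/4, 1/6), {-70/3, -7/9, 1/7}), ProductSet(Interval(1/8, 40/3), Integers))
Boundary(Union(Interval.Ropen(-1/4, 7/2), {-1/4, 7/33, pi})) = {-1/4, 7/2}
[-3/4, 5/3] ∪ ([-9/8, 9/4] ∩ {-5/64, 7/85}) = [-3/4, 5/3]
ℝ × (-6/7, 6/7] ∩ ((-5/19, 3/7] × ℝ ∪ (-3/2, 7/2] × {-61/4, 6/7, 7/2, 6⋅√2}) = ((-3/2, 7/2] × {6/7}) ∪ ((-5/19, 3/7] × (-6/7, 6/7])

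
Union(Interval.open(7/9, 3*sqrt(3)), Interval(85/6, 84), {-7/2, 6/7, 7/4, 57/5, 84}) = Union({-7/2, 57/5}, Interval.open(7/9, 3*sqrt(3)), Interval(85/6, 84))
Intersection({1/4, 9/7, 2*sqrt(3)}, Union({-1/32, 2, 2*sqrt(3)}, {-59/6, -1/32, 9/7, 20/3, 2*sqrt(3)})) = {9/7, 2*sqrt(3)}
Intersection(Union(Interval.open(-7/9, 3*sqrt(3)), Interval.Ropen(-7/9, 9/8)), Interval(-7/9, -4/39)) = Interval(-7/9, -4/39)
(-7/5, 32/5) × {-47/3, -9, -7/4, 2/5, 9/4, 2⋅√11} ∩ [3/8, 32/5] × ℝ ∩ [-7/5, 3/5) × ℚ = [3/8, 3/5) × {-47/3, -9, -7/4, 2/5, 9/4}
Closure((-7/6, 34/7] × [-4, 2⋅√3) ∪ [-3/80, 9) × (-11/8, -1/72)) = ({9} × [-11/8, -1/72]) ∪ ([34/7, 9] × {-11/8, -1/72}) ∪ ([-3/80, 9) × (-11/8, -1/72)) ∪ ({-7/6} × [-4, 2⋅√3]) ∪ ([-7/6, 34/7] × {-4, 2⋅√3}) ∪ ((-7/6, 34/7] × [-4, 2⋅√3)) ∪ ({-7/6, 34/7} × ([-4, -11/8] ∪ [-1/72, 2⋅√3]))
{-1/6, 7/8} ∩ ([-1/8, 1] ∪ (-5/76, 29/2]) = {7/8}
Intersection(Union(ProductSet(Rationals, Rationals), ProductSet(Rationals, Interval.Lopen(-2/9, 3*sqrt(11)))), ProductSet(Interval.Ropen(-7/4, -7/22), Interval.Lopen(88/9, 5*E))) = ProductSet(Intersection(Interval.Ropen(-7/4, -7/22), Rationals), Union(Intersection(Interval.Lopen(88/9, 5*E), Rationals), Interval.Lopen(88/9, 3*sqrt(11))))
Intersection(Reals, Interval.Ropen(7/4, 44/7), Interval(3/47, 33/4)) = Interval.Ropen(7/4, 44/7)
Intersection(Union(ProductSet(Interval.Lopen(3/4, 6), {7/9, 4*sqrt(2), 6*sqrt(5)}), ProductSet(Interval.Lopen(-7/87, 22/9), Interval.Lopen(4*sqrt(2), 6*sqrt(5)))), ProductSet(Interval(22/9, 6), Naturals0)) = ProductSet({22/9}, Range(6, 14, 1))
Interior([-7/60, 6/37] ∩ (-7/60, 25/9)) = (-7/60, 6/37)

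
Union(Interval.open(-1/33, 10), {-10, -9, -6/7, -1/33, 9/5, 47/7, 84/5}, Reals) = Interval(-oo, oo)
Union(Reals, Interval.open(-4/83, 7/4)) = Interval(-oo, oo)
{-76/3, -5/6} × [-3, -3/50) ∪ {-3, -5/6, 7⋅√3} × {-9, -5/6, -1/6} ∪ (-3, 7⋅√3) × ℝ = ({-76/3, -5/6} × [-3, -3/50)) ∪ ((-3, 7⋅√3) × ℝ) ∪ ({-3, -5/6, 7⋅√3} × {-9, -5/6, -1/6})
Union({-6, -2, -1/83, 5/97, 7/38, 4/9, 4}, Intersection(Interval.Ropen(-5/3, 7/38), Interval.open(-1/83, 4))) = Union({-6, -2, 4/9, 4}, Interval(-1/83, 7/38))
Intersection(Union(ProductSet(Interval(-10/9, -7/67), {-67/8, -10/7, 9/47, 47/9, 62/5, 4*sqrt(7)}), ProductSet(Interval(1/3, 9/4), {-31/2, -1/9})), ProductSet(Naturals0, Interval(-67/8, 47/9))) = ProductSet(Range(1, 3, 1), {-1/9})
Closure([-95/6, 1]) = [-95/6, 1]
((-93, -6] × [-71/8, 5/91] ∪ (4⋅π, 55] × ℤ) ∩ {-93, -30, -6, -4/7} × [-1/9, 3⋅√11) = {-30, -6} × [-1/9, 5/91]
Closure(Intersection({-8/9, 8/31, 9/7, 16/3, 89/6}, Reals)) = {-8/9, 8/31, 9/7, 16/3, 89/6}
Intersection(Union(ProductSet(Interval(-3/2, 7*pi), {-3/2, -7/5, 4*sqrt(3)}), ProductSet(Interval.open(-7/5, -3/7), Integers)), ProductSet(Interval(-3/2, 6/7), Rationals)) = Union(ProductSet(Interval(-3/2, 6/7), {-3/2, -7/5}), ProductSet(Interval.open(-7/5, -3/7), Integers))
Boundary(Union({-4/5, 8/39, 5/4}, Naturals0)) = Union({-4/5, 8/39, 5/4}, Naturals0)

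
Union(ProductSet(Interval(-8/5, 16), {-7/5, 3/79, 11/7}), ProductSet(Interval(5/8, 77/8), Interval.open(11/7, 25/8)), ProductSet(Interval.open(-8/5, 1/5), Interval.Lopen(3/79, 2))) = Union(ProductSet(Interval.open(-8/5, 1/5), Interval.Lopen(3/79, 2)), ProductSet(Interval(-8/5, 16), {-7/5, 3/79, 11/7}), ProductSet(Interval(5/8, 77/8), Interval.open(11/7, 25/8)))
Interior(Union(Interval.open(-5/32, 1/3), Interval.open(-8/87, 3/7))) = Interval.open(-5/32, 3/7)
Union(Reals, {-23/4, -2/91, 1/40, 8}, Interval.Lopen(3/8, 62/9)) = Interval(-oo, oo)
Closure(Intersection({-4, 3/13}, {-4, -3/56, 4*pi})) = {-4}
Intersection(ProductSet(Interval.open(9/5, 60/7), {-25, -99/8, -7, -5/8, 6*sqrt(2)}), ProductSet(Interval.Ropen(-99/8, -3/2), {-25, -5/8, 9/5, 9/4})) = EmptySet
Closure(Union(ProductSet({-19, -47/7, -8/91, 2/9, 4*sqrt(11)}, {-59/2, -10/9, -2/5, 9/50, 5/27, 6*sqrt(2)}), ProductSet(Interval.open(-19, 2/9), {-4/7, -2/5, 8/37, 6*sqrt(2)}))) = Union(ProductSet({-19, -47/7, -8/91, 2/9, 4*sqrt(11)}, {-59/2, -10/9, -2/5, 9/50, 5/27, 6*sqrt(2)}), ProductSet(Interval(-19, 2/9), {-4/7, -2/5, 8/37, 6*sqrt(2)}))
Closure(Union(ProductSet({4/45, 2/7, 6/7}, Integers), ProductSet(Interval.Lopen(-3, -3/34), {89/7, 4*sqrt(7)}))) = Union(ProductSet({4/45, 2/7, 6/7}, Integers), ProductSet(Interval(-3, -3/34), {89/7, 4*sqrt(7)}))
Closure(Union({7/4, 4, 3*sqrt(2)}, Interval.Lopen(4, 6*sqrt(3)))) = Union({7/4}, Interval(4, 6*sqrt(3)))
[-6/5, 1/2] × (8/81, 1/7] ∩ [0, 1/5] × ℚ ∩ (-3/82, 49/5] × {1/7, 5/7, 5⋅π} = [0, 1/5] × {1/7}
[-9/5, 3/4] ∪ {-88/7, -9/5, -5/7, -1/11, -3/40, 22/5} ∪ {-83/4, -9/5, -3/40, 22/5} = {-83/4, -88/7, 22/5} ∪ [-9/5, 3/4]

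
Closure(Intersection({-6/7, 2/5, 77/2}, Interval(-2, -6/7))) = {-6/7}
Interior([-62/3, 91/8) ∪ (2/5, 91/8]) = (-62/3, 91/8)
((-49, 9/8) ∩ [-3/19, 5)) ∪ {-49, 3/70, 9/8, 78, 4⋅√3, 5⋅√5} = {-49, 78, 4⋅√3, 5⋅√5} ∪ [-3/19, 9/8]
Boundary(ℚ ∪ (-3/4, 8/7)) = (-∞, -3/4] ∪ [8/7, ∞)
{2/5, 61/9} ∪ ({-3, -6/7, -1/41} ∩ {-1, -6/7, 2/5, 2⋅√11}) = {-6/7, 2/5, 61/9}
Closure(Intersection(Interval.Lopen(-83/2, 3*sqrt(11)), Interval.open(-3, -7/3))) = Interval(-3, -7/3)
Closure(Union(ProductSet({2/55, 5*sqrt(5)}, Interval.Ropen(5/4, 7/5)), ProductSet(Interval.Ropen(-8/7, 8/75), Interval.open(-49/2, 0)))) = Union(ProductSet({-8/7, 8/75}, Interval(-49/2, 0)), ProductSet({2/55, 5*sqrt(5)}, Interval(5/4, 7/5)), ProductSet(Interval(-8/7, 8/75), {-49/2, 0}), ProductSet(Interval.Ropen(-8/7, 8/75), Interval.open(-49/2, 0)))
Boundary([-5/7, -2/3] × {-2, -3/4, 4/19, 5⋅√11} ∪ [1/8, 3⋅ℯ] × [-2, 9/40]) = ({1/8, 3⋅ℯ} × [-2, 9/40]) ∪ ([1/8, 3⋅ℯ] × {-2, 9/40}) ∪ ([-5/7, -2/3] × {-2, -3/4, 4/19, 5⋅√11})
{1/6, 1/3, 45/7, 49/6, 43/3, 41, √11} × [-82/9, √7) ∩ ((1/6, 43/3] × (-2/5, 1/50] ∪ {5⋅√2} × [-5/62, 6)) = {1/3, 45/7, 49/6, 43/3, √11} × (-2/5, 1/50]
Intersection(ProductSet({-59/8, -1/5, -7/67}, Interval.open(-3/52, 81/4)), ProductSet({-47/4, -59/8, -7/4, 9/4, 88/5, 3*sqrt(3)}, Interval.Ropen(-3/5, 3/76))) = ProductSet({-59/8}, Interval.open(-3/52, 3/76))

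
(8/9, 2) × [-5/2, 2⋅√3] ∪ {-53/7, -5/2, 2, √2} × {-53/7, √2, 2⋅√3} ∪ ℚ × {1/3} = (ℚ × {1/3}) ∪ ((8/9, 2) × [-5/2, 2⋅√3]) ∪ ({-53/7, -5/2, 2, √2} × {-53/7, √2, 2⋅√3})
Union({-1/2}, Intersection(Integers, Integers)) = Union({-1/2}, Integers)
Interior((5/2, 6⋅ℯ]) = (5/2, 6⋅ℯ)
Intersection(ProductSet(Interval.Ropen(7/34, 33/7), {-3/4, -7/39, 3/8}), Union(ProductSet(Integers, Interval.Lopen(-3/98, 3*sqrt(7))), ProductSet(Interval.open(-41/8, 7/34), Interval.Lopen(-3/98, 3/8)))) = ProductSet(Range(1, 5, 1), {3/8})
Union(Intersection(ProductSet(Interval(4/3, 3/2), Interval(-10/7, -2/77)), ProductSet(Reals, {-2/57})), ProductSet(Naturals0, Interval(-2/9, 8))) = Union(ProductSet(Interval(4/3, 3/2), {-2/57}), ProductSet(Naturals0, Interval(-2/9, 8)))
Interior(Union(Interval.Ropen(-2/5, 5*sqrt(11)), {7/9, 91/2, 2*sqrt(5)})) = Interval.open(-2/5, 5*sqrt(11))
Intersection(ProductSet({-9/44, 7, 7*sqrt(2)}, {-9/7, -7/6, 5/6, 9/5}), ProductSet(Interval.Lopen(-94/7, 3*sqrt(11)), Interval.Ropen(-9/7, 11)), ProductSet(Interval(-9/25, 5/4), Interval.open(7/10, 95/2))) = ProductSet({-9/44}, {5/6, 9/5})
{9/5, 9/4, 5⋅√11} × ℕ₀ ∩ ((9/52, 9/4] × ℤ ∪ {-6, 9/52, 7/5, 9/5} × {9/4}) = {9/5, 9/4} × ℕ₀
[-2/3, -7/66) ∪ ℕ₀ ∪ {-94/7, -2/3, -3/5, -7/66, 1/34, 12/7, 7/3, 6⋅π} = {-94/7, 1/34, 12/7, 7/3, 6⋅π} ∪ [-2/3, -7/66] ∪ ℕ₀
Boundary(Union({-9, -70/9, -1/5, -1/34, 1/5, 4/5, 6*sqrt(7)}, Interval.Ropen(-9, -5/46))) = {-9, -5/46, -1/34, 1/5, 4/5, 6*sqrt(7)}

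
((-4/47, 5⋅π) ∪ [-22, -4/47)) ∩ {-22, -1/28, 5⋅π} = {-22, -1/28}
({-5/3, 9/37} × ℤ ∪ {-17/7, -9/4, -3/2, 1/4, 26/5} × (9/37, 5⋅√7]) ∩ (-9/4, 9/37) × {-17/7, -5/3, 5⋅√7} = {-3/2} × {5⋅√7}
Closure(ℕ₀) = ℕ₀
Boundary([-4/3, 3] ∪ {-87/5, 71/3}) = {-87/5, -4/3, 3, 71/3}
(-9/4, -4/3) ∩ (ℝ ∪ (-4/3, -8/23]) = (-9/4, -4/3)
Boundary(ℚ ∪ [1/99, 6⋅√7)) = (-∞, 1/99] ∪ [6⋅√7, ∞)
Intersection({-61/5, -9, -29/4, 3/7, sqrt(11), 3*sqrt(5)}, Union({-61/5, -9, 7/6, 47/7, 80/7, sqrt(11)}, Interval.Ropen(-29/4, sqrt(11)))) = {-61/5, -9, -29/4, 3/7, sqrt(11)}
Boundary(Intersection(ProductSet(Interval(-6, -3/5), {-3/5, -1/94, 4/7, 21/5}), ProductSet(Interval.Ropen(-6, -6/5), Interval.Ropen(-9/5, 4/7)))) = ProductSet(Interval(-6, -6/5), {-3/5, -1/94})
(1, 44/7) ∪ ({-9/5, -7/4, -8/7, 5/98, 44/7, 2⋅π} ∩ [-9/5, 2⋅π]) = {-9/5, -7/4, -8/7, 5/98} ∪ (1, 44/7)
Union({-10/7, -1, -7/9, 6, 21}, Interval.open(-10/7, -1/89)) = Union({6, 21}, Interval.Ropen(-10/7, -1/89))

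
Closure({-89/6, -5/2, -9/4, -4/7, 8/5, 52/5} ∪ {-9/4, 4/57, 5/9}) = {-89/6, -5/2, -9/4, -4/7, 4/57, 5/9, 8/5, 52/5}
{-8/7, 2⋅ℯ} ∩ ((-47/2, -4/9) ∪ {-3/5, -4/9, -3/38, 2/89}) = {-8/7}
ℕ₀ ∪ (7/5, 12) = ℕ₀ ∪ (7/5, 12]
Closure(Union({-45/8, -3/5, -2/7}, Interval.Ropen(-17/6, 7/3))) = Union({-45/8}, Interval(-17/6, 7/3))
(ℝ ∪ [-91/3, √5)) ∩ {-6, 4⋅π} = {-6, 4⋅π}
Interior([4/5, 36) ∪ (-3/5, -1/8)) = (-3/5, -1/8) ∪ (4/5, 36)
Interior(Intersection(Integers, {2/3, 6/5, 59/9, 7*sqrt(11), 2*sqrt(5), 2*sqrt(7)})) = EmptySet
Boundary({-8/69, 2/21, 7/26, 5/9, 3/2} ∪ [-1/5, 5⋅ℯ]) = {-1/5, 5⋅ℯ}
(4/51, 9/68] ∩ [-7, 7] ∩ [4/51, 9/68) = (4/51, 9/68)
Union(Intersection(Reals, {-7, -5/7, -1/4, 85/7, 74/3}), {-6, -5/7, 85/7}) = {-7, -6, -5/7, -1/4, 85/7, 74/3}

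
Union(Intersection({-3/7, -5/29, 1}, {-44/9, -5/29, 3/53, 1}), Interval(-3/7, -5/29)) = Union({1}, Interval(-3/7, -5/29))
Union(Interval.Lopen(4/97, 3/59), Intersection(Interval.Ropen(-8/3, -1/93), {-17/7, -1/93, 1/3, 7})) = Union({-17/7}, Interval.Lopen(4/97, 3/59))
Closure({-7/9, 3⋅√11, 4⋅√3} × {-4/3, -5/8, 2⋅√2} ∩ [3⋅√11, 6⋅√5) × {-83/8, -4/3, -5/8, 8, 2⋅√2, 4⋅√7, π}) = {3⋅√11} × {-4/3, -5/8, 2⋅√2}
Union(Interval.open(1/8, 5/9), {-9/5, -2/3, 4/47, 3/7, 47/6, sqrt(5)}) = Union({-9/5, -2/3, 4/47, 47/6, sqrt(5)}, Interval.open(1/8, 5/9))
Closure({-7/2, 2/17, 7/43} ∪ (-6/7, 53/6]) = {-7/2} ∪ [-6/7, 53/6]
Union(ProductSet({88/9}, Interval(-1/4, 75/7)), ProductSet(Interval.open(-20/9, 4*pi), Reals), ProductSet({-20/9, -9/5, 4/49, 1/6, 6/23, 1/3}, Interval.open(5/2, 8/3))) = Union(ProductSet({-20/9, -9/5, 4/49, 1/6, 6/23, 1/3}, Interval.open(5/2, 8/3)), ProductSet(Interval.open(-20/9, 4*pi), Reals))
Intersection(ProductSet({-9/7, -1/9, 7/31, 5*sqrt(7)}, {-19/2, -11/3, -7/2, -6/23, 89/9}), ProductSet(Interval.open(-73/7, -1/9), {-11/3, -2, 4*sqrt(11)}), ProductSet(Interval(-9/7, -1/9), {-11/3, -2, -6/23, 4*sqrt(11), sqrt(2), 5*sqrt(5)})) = ProductSet({-9/7}, {-11/3})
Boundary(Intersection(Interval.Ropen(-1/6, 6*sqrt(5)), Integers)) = Range(0, 14, 1)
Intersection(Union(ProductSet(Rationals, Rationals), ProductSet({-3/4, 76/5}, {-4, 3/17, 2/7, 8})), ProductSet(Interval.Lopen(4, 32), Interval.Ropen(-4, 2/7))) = ProductSet(Intersection(Interval.Lopen(4, 32), Rationals), Intersection(Interval.Ropen(-4, 2/7), Rationals))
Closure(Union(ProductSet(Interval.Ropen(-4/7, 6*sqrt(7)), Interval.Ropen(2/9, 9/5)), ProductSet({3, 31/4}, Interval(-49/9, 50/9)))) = Union(ProductSet({-4/7, 6*sqrt(7)}, Interval(2/9, 9/5)), ProductSet({3, 31/4}, Interval(-49/9, 50/9)), ProductSet(Interval(-4/7, 6*sqrt(7)), {2/9, 9/5}), ProductSet(Interval.Ropen(-4/7, 6*sqrt(7)), Interval.Ropen(2/9, 9/5)))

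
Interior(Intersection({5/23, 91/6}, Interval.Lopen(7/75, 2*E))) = EmptySet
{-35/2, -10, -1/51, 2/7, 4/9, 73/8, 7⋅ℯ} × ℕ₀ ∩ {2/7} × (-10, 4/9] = {2/7} × {0}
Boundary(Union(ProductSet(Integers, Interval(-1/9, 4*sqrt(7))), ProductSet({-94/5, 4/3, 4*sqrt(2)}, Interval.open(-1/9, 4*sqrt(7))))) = ProductSet(Union({-94/5, 4/3, 4*sqrt(2)}, Integers), Interval(-1/9, 4*sqrt(7)))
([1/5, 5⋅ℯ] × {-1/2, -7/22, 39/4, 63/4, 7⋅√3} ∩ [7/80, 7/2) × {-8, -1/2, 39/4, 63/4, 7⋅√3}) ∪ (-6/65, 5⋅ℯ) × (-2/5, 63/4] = ((-6/65, 5⋅ℯ) × (-2/5, 63/4]) ∪ ([1/5, 7/2) × {-1/2, 39/4, 63/4, 7⋅√3})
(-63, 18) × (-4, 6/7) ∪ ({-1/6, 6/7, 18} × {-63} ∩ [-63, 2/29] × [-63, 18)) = ({-1/6} × {-63}) ∪ ((-63, 18) × (-4, 6/7))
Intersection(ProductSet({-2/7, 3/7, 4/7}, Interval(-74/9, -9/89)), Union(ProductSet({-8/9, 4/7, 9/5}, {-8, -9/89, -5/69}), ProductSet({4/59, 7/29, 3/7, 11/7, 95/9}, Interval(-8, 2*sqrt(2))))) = Union(ProductSet({3/7}, Interval(-8, -9/89)), ProductSet({4/7}, {-8, -9/89}))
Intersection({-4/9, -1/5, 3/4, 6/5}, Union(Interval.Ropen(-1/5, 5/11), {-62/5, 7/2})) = {-1/5}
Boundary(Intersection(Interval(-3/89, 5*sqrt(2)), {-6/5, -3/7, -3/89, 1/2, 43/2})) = {-3/89, 1/2}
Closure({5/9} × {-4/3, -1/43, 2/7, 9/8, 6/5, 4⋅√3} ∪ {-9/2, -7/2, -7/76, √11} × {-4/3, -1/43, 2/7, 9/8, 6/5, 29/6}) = ({5/9} × {-4/3, -1/43, 2/7, 9/8, 6/5, 4⋅√3}) ∪ ({-9/2, -7/2, -7/76, √11} × {-4/3, -1/43, 2/7, 9/8, 6/5, 29/6})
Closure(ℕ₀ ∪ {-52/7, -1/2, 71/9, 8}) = {-52/7, -1/2, 71/9} ∪ ℕ₀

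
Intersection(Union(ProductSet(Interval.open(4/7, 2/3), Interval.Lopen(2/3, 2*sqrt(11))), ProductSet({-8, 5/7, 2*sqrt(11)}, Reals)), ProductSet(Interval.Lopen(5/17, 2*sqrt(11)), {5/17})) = ProductSet({5/7, 2*sqrt(11)}, {5/17})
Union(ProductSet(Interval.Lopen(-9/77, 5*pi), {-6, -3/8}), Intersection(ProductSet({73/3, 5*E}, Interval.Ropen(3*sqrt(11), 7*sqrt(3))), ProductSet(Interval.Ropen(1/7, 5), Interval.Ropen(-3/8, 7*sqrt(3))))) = ProductSet(Interval.Lopen(-9/77, 5*pi), {-6, -3/8})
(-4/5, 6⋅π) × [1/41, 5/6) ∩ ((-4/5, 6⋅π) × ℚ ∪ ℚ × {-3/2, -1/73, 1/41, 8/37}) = (-4/5, 6⋅π) × (ℚ ∩ [1/41, 5/6))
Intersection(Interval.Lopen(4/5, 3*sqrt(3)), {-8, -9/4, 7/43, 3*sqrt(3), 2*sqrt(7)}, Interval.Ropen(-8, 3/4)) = EmptySet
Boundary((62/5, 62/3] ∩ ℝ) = {62/5, 62/3}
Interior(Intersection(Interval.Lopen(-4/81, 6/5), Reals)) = Interval.open(-4/81, 6/5)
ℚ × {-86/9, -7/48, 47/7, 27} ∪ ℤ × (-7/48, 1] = (ℤ × (-7/48, 1]) ∪ (ℚ × {-86/9, -7/48, 47/7, 27})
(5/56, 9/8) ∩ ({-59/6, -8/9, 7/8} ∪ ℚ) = ℚ ∩ (5/56, 9/8)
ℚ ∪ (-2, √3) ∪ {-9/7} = ℚ ∪ [-2, √3)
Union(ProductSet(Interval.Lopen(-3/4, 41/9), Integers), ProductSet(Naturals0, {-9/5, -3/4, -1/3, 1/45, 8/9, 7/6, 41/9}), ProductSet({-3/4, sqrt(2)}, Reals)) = Union(ProductSet({-3/4, sqrt(2)}, Reals), ProductSet(Interval.Lopen(-3/4, 41/9), Integers), ProductSet(Naturals0, {-9/5, -3/4, -1/3, 1/45, 8/9, 7/6, 41/9}))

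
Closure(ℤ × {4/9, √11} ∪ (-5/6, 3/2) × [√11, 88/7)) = (ℤ × {4/9, √11}) ∪ ({-5/6, 3/2} × [√11, 88/7]) ∪ ([-5/6, 3/2] × {88/7, √11}) ∪ ((-5/6, 3/2) × [√11, 88/7))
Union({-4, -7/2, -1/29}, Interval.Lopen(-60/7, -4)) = Union({-7/2, -1/29}, Interval.Lopen(-60/7, -4))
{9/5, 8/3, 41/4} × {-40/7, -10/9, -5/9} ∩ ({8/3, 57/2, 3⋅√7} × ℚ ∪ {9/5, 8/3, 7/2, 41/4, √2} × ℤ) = {8/3} × {-40/7, -10/9, -5/9}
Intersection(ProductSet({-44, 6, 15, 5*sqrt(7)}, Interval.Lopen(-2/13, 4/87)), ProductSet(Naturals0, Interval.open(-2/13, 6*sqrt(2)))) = ProductSet({6, 15}, Interval.Lopen(-2/13, 4/87))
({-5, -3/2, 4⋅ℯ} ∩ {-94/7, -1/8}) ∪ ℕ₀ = ℕ₀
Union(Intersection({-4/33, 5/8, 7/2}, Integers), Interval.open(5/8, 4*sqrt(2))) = Interval.open(5/8, 4*sqrt(2))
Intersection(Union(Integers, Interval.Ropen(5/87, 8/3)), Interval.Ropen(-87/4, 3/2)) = Union(Interval.Ropen(5/87, 3/2), Range(-21, 2, 1))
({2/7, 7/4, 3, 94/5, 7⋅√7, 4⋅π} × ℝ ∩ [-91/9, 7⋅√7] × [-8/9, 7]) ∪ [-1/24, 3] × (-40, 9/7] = ([-1/24, 3] × (-40, 9/7]) ∪ ({2/7, 7/4, 3, 7⋅√7, 4⋅π} × [-8/9, 7])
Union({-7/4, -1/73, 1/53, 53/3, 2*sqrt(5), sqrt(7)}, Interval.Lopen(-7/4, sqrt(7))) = Union({53/3, 2*sqrt(5)}, Interval(-7/4, sqrt(7)))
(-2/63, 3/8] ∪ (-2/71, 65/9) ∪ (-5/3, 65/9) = (-5/3, 65/9)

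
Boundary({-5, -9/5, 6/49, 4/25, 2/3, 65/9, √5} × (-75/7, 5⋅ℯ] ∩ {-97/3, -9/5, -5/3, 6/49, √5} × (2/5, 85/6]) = {-9/5, 6/49, √5} × [2/5, 5⋅ℯ]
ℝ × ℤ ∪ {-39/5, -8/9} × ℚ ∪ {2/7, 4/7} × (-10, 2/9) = (ℝ × ℤ) ∪ ({-39/5, -8/9} × ℚ) ∪ ({2/7, 4/7} × (-10, 2/9))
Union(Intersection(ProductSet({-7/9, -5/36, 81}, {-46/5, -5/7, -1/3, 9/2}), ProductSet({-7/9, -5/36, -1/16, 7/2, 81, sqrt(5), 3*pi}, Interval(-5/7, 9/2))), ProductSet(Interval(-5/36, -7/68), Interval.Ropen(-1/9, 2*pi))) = Union(ProductSet({-7/9, -5/36, 81}, {-5/7, -1/3, 9/2}), ProductSet(Interval(-5/36, -7/68), Interval.Ropen(-1/9, 2*pi)))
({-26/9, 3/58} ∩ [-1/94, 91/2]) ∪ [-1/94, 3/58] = [-1/94, 3/58]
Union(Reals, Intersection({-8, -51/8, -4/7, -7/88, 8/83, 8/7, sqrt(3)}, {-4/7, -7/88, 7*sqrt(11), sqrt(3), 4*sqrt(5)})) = Reals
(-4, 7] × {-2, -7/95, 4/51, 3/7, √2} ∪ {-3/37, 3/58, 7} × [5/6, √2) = ({-3/37, 3/58, 7} × [5/6, √2)) ∪ ((-4, 7] × {-2, -7/95, 4/51, 3/7, √2})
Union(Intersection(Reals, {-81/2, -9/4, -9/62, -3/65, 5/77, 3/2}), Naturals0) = Union({-81/2, -9/4, -9/62, -3/65, 5/77, 3/2}, Naturals0)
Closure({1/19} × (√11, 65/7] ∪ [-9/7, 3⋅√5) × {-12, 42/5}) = ({1/19} × [√11, 65/7]) ∪ ([-9/7, 3⋅√5] × {-12, 42/5})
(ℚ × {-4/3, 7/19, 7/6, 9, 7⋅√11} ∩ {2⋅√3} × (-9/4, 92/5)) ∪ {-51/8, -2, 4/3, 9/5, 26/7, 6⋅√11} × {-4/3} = {-51/8, -2, 4/3, 9/5, 26/7, 6⋅√11} × {-4/3}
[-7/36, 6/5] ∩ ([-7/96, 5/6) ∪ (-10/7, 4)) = [-7/36, 6/5]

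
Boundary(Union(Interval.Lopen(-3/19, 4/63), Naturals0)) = Union(Complement(Naturals0, Interval.open(-3/19, 4/63)), {-3/19, 4/63})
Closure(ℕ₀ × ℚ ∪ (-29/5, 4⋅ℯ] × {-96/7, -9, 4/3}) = (ℕ₀ × ℝ) ∪ ([-29/5, 4⋅ℯ] × {-96/7, -9, 4/3})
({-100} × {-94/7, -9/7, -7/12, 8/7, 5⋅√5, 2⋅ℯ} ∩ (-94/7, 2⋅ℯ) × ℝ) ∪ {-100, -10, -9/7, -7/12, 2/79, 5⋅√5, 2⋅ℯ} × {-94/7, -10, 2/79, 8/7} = {-100, -10, -9/7, -7/12, 2/79, 5⋅√5, 2⋅ℯ} × {-94/7, -10, 2/79, 8/7}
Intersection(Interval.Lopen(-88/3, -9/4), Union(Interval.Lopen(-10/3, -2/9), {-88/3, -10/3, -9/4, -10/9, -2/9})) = Interval(-10/3, -9/4)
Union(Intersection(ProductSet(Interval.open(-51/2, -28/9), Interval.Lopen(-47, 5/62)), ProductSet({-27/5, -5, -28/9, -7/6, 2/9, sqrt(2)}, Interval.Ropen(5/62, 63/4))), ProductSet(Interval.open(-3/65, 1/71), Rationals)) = Union(ProductSet({-27/5, -5}, {5/62}), ProductSet(Interval.open(-3/65, 1/71), Rationals))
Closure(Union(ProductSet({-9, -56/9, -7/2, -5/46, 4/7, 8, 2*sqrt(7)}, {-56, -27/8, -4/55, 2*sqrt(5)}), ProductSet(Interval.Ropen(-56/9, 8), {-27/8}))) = Union(ProductSet({-9, -56/9, -7/2, -5/46, 4/7, 8, 2*sqrt(7)}, {-56, -27/8, -4/55, 2*sqrt(5)}), ProductSet(Interval(-56/9, 8), {-27/8}))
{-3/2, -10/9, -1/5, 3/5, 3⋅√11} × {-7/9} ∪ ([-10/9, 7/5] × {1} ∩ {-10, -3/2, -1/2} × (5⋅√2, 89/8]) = {-3/2, -10/9, -1/5, 3/5, 3⋅√11} × {-7/9}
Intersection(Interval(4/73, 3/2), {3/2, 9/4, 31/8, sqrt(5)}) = {3/2}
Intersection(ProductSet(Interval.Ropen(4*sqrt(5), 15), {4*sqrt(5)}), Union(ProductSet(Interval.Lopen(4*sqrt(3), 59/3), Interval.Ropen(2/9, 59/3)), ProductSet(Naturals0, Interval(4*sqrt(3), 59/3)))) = ProductSet(Union(Interval.Ropen(4*sqrt(5), 15), Range(9, 15, 1)), {4*sqrt(5)})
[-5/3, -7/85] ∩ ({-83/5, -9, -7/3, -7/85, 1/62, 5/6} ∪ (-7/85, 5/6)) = {-7/85}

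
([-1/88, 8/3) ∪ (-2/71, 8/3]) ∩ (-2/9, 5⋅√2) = (-2/71, 8/3]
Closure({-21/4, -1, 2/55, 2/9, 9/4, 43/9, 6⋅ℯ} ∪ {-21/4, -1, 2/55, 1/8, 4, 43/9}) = {-21/4, -1, 2/55, 1/8, 2/9, 9/4, 4, 43/9, 6⋅ℯ}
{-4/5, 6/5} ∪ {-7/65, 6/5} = {-4/5, -7/65, 6/5}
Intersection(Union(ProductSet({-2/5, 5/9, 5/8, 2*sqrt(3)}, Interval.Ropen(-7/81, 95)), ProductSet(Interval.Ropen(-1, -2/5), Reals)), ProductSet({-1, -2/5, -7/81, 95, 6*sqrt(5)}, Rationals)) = Union(ProductSet({-1}, Rationals), ProductSet({-2/5}, Intersection(Interval.Ropen(-7/81, 95), Rationals)))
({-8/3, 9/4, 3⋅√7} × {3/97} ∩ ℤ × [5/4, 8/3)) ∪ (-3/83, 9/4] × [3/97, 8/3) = (-3/83, 9/4] × [3/97, 8/3)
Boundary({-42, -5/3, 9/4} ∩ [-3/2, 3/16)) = ∅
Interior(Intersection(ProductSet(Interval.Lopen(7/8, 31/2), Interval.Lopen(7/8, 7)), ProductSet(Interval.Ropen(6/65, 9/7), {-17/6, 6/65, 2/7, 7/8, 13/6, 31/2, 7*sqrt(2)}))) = EmptySet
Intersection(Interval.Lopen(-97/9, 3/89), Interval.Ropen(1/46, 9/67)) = Interval(1/46, 3/89)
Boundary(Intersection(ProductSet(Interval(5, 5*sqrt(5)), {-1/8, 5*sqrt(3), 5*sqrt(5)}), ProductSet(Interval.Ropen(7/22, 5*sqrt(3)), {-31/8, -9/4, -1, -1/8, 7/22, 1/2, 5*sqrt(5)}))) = ProductSet(Interval(5, 5*sqrt(3)), {-1/8, 5*sqrt(5)})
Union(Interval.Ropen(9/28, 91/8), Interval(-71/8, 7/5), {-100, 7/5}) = Union({-100}, Interval.Ropen(-71/8, 91/8))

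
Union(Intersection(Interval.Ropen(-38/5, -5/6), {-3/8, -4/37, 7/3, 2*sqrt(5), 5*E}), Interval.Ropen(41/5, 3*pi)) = Interval.Ropen(41/5, 3*pi)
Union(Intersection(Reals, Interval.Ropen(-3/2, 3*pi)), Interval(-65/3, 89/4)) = Interval(-65/3, 89/4)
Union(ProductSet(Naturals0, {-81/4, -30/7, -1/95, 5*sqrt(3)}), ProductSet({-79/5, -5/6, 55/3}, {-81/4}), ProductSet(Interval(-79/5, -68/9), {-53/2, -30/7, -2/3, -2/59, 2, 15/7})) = Union(ProductSet({-79/5, -5/6, 55/3}, {-81/4}), ProductSet(Interval(-79/5, -68/9), {-53/2, -30/7, -2/3, -2/59, 2, 15/7}), ProductSet(Naturals0, {-81/4, -30/7, -1/95, 5*sqrt(3)}))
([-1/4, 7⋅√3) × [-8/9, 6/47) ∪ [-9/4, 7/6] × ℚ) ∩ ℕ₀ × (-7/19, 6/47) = {0, 1, …, 12} × (-7/19, 6/47)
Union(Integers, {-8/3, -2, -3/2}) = Union({-8/3, -3/2}, Integers)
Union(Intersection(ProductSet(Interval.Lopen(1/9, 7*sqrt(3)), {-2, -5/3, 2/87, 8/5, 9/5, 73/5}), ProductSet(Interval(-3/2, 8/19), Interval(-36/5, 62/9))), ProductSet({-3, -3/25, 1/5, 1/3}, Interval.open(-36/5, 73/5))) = Union(ProductSet({-3, -3/25, 1/5, 1/3}, Interval.open(-36/5, 73/5)), ProductSet(Interval.Lopen(1/9, 8/19), {-2, -5/3, 2/87, 8/5, 9/5}))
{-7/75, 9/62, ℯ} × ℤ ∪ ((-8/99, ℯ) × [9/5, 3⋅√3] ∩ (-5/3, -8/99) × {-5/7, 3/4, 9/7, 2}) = {-7/75, 9/62, ℯ} × ℤ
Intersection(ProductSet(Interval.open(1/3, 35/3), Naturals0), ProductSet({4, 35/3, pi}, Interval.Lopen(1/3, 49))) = ProductSet({4, pi}, Range(1, 50, 1))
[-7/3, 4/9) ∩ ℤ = {-2, -1, 0}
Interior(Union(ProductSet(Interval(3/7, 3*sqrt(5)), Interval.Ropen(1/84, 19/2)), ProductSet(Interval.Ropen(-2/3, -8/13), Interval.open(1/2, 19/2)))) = Union(ProductSet(Interval.open(-2/3, -8/13), Interval.open(1/2, 19/2)), ProductSet(Interval.open(3/7, 3*sqrt(5)), Interval.open(1/84, 19/2)))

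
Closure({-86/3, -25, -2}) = {-86/3, -25, -2}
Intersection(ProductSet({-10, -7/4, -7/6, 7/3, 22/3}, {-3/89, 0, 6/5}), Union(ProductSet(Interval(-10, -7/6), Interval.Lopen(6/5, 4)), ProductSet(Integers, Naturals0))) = ProductSet({-10}, {0})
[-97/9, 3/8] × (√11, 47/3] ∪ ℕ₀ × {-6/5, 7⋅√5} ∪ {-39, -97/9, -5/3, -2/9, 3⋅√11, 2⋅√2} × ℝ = (ℕ₀ × {-6/5, 7⋅√5}) ∪ ([-97/9, 3/8] × (√11, 47/3]) ∪ ({-39, -97/9, -5/3, -2/9, 3⋅√11, 2⋅√2} × ℝ)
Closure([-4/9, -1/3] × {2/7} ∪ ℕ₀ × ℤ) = (ℕ₀ × ℤ) ∪ ([-4/9, -1/3] × {2/7})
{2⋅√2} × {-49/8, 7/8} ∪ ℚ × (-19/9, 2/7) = (ℚ × (-19/9, 2/7)) ∪ ({2⋅√2} × {-49/8, 7/8})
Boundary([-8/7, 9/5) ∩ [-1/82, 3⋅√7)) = {-1/82, 9/5}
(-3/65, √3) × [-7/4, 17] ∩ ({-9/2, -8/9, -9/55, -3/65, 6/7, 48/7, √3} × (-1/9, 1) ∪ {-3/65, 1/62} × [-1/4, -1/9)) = ({1/62} × [-1/4, -1/9)) ∪ ({6/7} × (-1/9, 1))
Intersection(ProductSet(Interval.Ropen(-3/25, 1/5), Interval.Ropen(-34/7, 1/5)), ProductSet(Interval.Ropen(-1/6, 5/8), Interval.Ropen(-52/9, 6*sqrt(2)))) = ProductSet(Interval.Ropen(-3/25, 1/5), Interval.Ropen(-34/7, 1/5))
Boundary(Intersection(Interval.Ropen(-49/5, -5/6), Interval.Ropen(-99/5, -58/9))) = {-49/5, -58/9}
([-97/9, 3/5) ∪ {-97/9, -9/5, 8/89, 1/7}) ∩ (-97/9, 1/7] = (-97/9, 1/7]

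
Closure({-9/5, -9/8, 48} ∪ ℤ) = ℤ ∪ {-9/5, -9/8}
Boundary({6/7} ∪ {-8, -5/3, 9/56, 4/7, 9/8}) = {-8, -5/3, 9/56, 4/7, 6/7, 9/8}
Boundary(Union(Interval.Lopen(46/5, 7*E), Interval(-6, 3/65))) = {-6, 3/65, 46/5, 7*E}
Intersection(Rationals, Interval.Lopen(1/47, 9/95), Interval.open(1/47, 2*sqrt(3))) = Intersection(Interval.Lopen(1/47, 9/95), Rationals)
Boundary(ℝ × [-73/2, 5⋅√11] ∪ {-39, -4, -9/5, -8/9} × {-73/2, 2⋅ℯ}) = ℝ × {-73/2, 5⋅√11}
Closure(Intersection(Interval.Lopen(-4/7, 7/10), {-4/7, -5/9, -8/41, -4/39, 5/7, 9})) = {-5/9, -8/41, -4/39}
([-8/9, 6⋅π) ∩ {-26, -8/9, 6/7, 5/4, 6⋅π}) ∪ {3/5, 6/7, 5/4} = {-8/9, 3/5, 6/7, 5/4}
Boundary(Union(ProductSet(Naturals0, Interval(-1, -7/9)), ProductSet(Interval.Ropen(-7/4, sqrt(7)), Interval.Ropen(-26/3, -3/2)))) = Union(ProductSet({-7/4, sqrt(7)}, Interval(-26/3, -3/2)), ProductSet(Interval(-7/4, sqrt(7)), {-26/3, -3/2}), ProductSet(Union(Complement(Naturals0, Interval.open(-7/4, sqrt(7))), Naturals0), Interval(-1, -7/9)))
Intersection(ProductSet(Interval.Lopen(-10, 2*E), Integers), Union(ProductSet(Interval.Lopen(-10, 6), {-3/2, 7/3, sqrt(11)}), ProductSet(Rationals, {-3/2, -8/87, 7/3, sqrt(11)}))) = EmptySet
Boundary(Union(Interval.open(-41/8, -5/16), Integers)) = Union(Complement(Integers, Interval.open(-41/8, -5/16)), {-41/8, -5/16})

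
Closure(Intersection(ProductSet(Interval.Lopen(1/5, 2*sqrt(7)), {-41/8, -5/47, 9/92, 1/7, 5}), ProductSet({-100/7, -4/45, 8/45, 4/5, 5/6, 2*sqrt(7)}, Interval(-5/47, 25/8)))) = ProductSet({4/5, 5/6, 2*sqrt(7)}, {-5/47, 9/92, 1/7})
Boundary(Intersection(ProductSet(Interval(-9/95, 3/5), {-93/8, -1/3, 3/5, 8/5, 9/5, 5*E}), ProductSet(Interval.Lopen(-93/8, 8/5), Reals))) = ProductSet(Interval(-9/95, 3/5), {-93/8, -1/3, 3/5, 8/5, 9/5, 5*E})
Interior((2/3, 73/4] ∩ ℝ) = (2/3, 73/4)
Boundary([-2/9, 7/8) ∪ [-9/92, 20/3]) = {-2/9, 20/3}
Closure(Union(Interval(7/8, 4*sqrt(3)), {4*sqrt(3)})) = Interval(7/8, 4*sqrt(3))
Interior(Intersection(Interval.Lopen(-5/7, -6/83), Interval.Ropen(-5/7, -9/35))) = Interval.open(-5/7, -9/35)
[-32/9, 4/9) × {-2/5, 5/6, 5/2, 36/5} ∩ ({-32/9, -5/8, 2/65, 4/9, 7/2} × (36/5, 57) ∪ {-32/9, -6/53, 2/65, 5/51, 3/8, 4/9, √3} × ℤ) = ∅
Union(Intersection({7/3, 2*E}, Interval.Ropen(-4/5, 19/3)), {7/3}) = {7/3, 2*E}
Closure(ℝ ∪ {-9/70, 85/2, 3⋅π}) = ℝ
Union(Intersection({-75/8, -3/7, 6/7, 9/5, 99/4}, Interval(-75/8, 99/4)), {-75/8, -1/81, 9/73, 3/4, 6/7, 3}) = {-75/8, -3/7, -1/81, 9/73, 3/4, 6/7, 9/5, 3, 99/4}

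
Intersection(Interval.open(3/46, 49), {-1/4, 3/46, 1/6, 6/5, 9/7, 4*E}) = {1/6, 6/5, 9/7, 4*E}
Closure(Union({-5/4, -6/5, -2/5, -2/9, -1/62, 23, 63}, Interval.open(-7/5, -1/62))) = Union({23, 63}, Interval(-7/5, -1/62))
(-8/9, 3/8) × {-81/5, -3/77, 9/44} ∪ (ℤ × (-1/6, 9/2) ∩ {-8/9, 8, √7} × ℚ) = ({8} × (ℚ ∩ (-1/6, 9/2))) ∪ ((-8/9, 3/8) × {-81/5, -3/77, 9/44})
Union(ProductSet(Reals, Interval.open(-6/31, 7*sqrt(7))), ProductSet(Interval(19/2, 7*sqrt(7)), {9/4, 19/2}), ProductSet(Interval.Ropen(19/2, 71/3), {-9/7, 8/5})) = Union(ProductSet(Interval.Ropen(19/2, 71/3), {-9/7, 8/5}), ProductSet(Reals, Interval.open(-6/31, 7*sqrt(7))))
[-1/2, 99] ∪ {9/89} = [-1/2, 99]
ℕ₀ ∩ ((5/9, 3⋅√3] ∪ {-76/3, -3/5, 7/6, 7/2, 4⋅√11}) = {1, 2, …, 5}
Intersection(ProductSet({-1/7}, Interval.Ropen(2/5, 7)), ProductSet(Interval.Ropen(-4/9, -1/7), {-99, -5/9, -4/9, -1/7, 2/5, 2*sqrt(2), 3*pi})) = EmptySet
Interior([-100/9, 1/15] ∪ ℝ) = (-∞, ∞)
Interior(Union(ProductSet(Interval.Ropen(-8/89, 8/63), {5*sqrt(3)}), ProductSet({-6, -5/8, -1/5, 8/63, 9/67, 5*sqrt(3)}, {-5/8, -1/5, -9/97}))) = EmptySet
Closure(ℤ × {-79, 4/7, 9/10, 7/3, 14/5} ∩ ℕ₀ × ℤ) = ℕ₀ × {-79}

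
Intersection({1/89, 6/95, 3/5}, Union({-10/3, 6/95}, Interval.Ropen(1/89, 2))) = {1/89, 6/95, 3/5}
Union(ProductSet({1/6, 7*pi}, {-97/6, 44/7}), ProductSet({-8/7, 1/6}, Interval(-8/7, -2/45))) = Union(ProductSet({-8/7, 1/6}, Interval(-8/7, -2/45)), ProductSet({1/6, 7*pi}, {-97/6, 44/7}))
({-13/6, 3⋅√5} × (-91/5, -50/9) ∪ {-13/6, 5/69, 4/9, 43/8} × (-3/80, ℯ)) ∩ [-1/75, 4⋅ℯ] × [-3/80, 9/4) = {5/69, 4/9, 43/8} × (-3/80, 9/4)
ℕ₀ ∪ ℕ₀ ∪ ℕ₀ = ℕ₀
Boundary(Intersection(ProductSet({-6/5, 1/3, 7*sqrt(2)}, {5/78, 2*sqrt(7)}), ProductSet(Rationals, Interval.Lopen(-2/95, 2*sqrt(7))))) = ProductSet({-6/5, 1/3}, {5/78, 2*sqrt(7)})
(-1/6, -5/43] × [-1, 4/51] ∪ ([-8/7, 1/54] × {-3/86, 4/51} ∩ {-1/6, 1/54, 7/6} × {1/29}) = (-1/6, -5/43] × [-1, 4/51]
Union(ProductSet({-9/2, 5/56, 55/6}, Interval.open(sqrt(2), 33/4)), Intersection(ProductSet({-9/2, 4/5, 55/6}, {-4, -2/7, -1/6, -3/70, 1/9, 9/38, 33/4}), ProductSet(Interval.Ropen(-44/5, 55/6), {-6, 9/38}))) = Union(ProductSet({-9/2, 4/5}, {9/38}), ProductSet({-9/2, 5/56, 55/6}, Interval.open(sqrt(2), 33/4)))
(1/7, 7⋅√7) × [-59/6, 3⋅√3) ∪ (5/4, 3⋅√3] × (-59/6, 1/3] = (1/7, 7⋅√7) × [-59/6, 3⋅√3)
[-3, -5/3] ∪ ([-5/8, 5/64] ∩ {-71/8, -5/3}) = [-3, -5/3]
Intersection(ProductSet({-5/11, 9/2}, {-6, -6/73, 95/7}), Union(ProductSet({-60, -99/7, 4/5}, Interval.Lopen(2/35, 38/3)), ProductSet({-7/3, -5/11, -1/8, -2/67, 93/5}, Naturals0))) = EmptySet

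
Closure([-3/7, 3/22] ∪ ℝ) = (-∞, ∞)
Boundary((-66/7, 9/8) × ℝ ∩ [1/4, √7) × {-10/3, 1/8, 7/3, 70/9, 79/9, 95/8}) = [1/4, 9/8] × {-10/3, 1/8, 7/3, 70/9, 79/9, 95/8}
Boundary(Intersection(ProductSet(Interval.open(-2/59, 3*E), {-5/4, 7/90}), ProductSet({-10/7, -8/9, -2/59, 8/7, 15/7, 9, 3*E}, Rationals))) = ProductSet({8/7, 15/7}, {-5/4, 7/90})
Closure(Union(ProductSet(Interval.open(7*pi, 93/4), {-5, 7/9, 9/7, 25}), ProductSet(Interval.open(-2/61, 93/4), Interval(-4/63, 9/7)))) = Union(ProductSet(Interval(-2/61, 93/4), Interval(-4/63, 9/7)), ProductSet(Interval(7*pi, 93/4), {-5, 9/7, 25}), ProductSet(Interval.Lopen(7*pi, 93/4), {-5, 7/9, 9/7, 25}))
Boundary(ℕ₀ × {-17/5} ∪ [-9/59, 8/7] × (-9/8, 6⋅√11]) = (ℕ₀ × {-17/5}) ∪ ({-9/59, 8/7} × [-9/8, 6⋅√11]) ∪ ([-9/59, 8/7] × {-9/8, 6⋅√11})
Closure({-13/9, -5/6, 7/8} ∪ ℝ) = ℝ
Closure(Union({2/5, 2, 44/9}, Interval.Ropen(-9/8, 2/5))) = Union({2, 44/9}, Interval(-9/8, 2/5))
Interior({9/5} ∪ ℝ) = ℝ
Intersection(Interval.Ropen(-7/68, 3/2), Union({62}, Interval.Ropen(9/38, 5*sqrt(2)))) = Interval.Ropen(9/38, 3/2)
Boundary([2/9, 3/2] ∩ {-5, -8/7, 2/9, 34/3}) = {2/9}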